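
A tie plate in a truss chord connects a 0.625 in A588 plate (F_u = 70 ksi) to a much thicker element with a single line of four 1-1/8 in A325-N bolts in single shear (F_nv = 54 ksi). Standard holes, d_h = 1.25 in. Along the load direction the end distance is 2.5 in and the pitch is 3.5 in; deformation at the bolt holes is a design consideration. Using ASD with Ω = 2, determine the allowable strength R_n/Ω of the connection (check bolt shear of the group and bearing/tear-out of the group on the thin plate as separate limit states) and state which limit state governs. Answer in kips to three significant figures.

107 kips (bolt shear governs)

Bolt shear: A_b = π·1.125²/4 = 0.994 in²; R_n = 54 × 0.994 × 4 × 1 = 214.7 kips → 214.7 / 2 = 107 kips.
Bearing (1.2 l_c t F_u ≤ 2.4 d t F_u): upper limit = 2.4·1.125·0.625·70 = 118.1 kips.
  Edge l_c = 2.5 − 1.25/2 = 1.875 → r_n = 98.44 kips; interior l_c = 3.5 − 1.25 = 2.25 → r_n = 118.1 kips.
  R_n,bearing = 1·98.44 + 3·118.1 = 452.8 kips → 452.8 / 2 = 226 kips.
Bolt shear governs: 107 kips.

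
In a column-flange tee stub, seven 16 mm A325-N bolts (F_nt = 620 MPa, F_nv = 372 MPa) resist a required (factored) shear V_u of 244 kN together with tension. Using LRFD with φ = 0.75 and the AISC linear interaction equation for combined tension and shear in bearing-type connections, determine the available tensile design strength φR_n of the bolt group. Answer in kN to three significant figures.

A_b = π·16²/4 = 201.1 mm²; f_rv = 244 × 1000 / (7 × 201.1) = 173.4 MPa.
F'_nt = 1.3 F_nt − (F_nt / φF_nv) f_rv = 1.3·620 − (620/(0.75·372))·173.4 = 420.7 MPa, capped at F_nt → F'_nt = 420.7 MPa.
R_n = F'_nt · A_b · n = 420.7 × 201.1 × 7 / 1000 = 592.2 kN.
Design strength φR_n = 0.75 × 592.2 = 444 kN.

444 kN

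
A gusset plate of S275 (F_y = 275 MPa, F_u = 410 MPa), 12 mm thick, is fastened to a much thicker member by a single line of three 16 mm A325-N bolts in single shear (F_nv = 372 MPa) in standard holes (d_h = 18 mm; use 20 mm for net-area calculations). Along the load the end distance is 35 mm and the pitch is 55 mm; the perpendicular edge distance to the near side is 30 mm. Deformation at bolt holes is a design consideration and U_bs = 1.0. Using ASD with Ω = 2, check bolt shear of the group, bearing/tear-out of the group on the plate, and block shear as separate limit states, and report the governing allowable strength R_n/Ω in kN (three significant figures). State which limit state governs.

Bolt shear: A_b = π·16²/4 = 201.1 mm²; R_n = 372 × 201.1 × 3 × 1 / 1000 = 224.4 kN → 224.4 / 2 = 112 kN.
Bearing: edge l_c = 26, r_n = 153.5 kN; interior l_c = 37, r_n = 188.9 kN; R_n = 153.5 + 2·188.9 = 531.4 kN → 266 kN.
Block shear: A_gv = 1740, A_nv = 1140, A_nt = 240 mm²; R_n = min(0.6F_uA_nv, 0.6F_yA_gv) + U_bs·F_u·A_nt = 378.8 kN → 189 kN.
Bolt shear governs: 112 kN.

112 kN (bolt shear governs)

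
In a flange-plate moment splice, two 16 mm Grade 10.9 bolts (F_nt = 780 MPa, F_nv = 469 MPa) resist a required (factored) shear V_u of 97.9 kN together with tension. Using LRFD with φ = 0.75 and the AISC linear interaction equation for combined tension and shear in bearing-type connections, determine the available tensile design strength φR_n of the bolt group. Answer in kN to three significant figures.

A_b = π·16²/4 = 201.1 mm²; f_rv = 97.9 × 1000 / (2 × 201.1) = 243.5 MPa.
F'_nt = 1.3 F_nt − (F_nt / φF_nv) f_rv = 1.3·780 − (780/(0.75·469))·243.5 = 474.1 MPa, capped at F_nt → F'_nt = 474.1 MPa.
R_n = F'_nt · A_b · n = 474.1 × 201.1 × 2 / 1000 = 190.7 kN.
Design strength φR_n = 0.75 × 190.7 = 143 kN.

143 kN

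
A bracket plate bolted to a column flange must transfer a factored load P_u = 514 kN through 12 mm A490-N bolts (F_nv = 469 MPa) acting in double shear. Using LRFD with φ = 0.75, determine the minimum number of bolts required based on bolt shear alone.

A_b = π·12²/4 = 113.1 mm².
Per-bolt design strength φR_n = 0.75 × 469 × 113.1 × 2 / 1000 = 79.56 kN.
n ≥ 514 / 79.56 = 6.46 → use 7 bolts.

7 bolts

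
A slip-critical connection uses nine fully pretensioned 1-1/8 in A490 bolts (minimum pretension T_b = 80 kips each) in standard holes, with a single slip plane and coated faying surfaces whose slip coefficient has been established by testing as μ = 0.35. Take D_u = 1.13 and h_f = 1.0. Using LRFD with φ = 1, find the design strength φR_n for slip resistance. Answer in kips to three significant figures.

R_n = μ · D_u · h_f · T_b · n_s · n_b = 0.35 × 1.13 × 1.0 × 80 × 1 × 9 = 284.8 kips.
Design strength φR_n = 1 × 284.8 = 285 kips.

285 kips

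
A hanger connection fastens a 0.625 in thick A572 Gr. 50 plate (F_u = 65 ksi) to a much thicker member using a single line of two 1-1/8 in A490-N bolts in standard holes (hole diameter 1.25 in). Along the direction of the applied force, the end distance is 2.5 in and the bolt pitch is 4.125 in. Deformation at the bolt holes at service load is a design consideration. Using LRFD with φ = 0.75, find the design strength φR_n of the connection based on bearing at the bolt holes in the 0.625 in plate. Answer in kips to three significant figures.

Per bolt r_n = 1.2 l_c t F_u ≤ 2.4 d t F_u; upper limit = 2.4 × 1.125 × 0.625 × 65 = 109.7 kips.
Edge bolt: l_c = 2.5 − 1.25/2 = 1.875 in → 1.2 × 1.875 × 0.625 × 65 = 91.41 → r_n = 91.41 kips.
Interior bolts: l_c = 4.125 − 1.25 = 2.875 in → 1.2 × 2.875 × 0.625 × 65 = 140.2 → r_n = 109.7 kips.
R_n = 1 × 91.41 + 1 × 109.7 = 201.1 kips.
Design strength φR_n = 0.75 × 201.1 = 151 kips.

151 kips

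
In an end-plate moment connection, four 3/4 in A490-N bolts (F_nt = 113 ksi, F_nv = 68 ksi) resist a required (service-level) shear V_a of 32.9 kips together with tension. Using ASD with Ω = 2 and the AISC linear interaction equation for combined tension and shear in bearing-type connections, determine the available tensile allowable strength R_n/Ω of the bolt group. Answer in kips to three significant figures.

75.1 kips

A_b = π·0.75²/4 = 0.4418 in²; f_rv = 32.9 / (4 × 0.4418) = 18.62 ksi.
F'_nt = 1.3 F_nt − (Ω F_nt / F_nv) f_rv = 1.3·113 − (2·113/68)·18.62 = 85.02 ksi, capped at F_nt → F'_nt = 85.02 ksi.
R_n = F'_nt · A_b · n = 85.02 × 0.4418 × 4 = 150.2 kips.
Allowable strength R_n/Ω = 150.2 / 2 = 75.1 kips.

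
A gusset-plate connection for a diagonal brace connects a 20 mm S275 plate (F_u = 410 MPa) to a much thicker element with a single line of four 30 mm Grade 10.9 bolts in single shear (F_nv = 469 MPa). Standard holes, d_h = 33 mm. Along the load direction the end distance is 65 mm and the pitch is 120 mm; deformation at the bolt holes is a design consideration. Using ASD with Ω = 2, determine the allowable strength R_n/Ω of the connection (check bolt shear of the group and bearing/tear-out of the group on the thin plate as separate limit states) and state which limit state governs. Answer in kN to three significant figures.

663 kN (bolt shear governs)

Bolt shear: A_b = π·30²/4 = 706.9 mm²; R_n = 469 × 706.9 × 4 × 1 / 1000 = 1326 kN → 1326 / 2 = 663 kN.
Bearing (1.2 l_c t F_u ≤ 2.4 d t F_u): upper limit = 2.4·30·20·410 / 1000 = 590.4 kN.
  Edge l_c = 65 − 33/2 = 48.5 → r_n = 477.2 kN; interior l_c = 120 − 33 = 87 → r_n = 590.4 kN.
  R_n,bearing = 1·477.2 + 3·590.4 = 2248 kN → 2248 / 2 = 1120 kN.
Bolt shear governs: 663 kN.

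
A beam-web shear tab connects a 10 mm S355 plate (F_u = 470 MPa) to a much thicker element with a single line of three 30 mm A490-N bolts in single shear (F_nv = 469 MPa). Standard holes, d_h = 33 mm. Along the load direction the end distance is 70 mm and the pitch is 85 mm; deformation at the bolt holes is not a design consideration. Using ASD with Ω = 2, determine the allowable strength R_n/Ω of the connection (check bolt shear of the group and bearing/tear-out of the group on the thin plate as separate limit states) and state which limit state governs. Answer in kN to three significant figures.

497 kN (bolt shear governs)

Bolt shear: A_b = π·30²/4 = 706.9 mm²; R_n = 469 × 706.9 × 3 × 1 / 1000 = 994.5 kN → 994.5 / 2 = 497 kN.
Bearing (1.5 l_c t F_u ≤ 3.0 d t F_u): upper limit = 3.0·30·10·470 / 1000 = 423 kN.
  Edge l_c = 70 − 33/2 = 53.5 → r_n = 377.2 kN; interior l_c = 85 − 33 = 52 → r_n = 366.6 kN.
  R_n,bearing = 1·377.2 + 2·366.6 = 1110 kN → 1110 / 2 = 555 kN.
Bolt shear governs: 497 kN.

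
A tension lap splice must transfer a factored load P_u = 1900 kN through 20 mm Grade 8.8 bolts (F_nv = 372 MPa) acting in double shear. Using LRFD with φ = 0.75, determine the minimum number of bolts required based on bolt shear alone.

A_b = π·20²/4 = 314.2 mm².
Per-bolt design strength φR_n = 0.75 × 372 × 314.2 × 2 / 1000 = 175.3 kN.
n ≥ 1900 / 175.3 = 10.84 → use 11 bolts.

11 bolts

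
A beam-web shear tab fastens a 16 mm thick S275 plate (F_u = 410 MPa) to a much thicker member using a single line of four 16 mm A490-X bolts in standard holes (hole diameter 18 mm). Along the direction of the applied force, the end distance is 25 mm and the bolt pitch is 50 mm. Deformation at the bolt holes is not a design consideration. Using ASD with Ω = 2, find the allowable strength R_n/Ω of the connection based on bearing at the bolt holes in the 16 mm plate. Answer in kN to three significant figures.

551 kN

Per bolt r_n = 1.5 l_c t F_u ≤ 3.0 d t F_u; upper limit = 3.0 × 16 × 16 × 410 / 1000 = 314.9 kN.
Edge bolt: l_c = 25 − 18/2 = 16 mm → 1.5 × 16 × 16 × 410 / 1000 = 157.4 → r_n = 157.4 kN.
Interior bolts: l_c = 50 − 18 = 32 mm → 1.5 × 32 × 16 × 410 / 1000 = 314.9 → r_n = 314.9 kN.
R_n = 1 × 157.4 + 3 × 314.9 = 1102 kN.
Allowable strength R_n/Ω = 1102 / 2 = 551 kN.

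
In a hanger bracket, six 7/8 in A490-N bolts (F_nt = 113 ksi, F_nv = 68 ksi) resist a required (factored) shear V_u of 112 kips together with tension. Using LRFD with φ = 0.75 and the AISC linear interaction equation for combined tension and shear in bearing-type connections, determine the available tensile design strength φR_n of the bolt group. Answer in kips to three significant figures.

A_b = π·0.875²/4 = 0.6013 in²; f_rv = 112 / (6 × 0.6013) = 31.04 ksi.
F'_nt = 1.3 F_nt − (F_nt / φF_nv) f_rv = 1.3·113 − (113/(0.75·68))·31.04 = 78.12 ksi, capped at F_nt → F'_nt = 78.12 ksi.
R_n = F'_nt · A_b · n = 78.12 × 0.6013 × 6 = 281.8 kips.
Design strength φR_n = 0.75 × 281.8 = 211 kips.

211 kips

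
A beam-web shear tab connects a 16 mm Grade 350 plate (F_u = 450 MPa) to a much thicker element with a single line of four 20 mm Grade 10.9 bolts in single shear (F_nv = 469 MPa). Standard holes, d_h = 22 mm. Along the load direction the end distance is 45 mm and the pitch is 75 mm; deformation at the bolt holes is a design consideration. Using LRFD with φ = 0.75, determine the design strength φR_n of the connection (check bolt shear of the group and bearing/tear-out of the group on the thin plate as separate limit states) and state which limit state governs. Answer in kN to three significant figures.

442 kN (bolt shear governs)

Bolt shear: A_b = π·20²/4 = 314.2 mm²; R_n = 469 × 314.2 × 4 × 1 / 1000 = 589.4 kN → 0.75 × 589.4 = 442 kN.
Bearing (1.2 l_c t F_u ≤ 2.4 d t F_u): upper limit = 2.4·20·16·450 / 1000 = 345.6 kN.
  Edge l_c = 45 − 22/2 = 34 → r_n = 293.8 kN; interior l_c = 75 − 22 = 53 → r_n = 345.6 kN.
  R_n,bearing = 1·293.8 + 3·345.6 = 1331 kN → 0.75 × 1331 = 998 kN.
Bolt shear governs: 442 kN.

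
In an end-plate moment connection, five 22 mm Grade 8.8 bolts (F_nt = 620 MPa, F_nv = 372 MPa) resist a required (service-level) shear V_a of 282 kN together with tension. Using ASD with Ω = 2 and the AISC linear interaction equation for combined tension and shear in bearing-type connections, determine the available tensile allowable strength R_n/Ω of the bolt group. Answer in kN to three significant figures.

296 kN

A_b = π·22²/4 = 380.1 mm²; f_rv = 282 × 1000 / (5 × 380.1) = 148.4 MPa.
F'_nt = 1.3 F_nt − (Ω F_nt / F_nv) f_rv = 1.3·620 − (2·620/372)·148.4 = 311.4 MPa, capped at F_nt → F'_nt = 311.4 MPa.
R_n = F'_nt · A_b · n = 311.4 × 380.1 × 5 / 1000 = 591.9 kN.
Allowable strength R_n/Ω = 591.9 / 2 = 296 kN.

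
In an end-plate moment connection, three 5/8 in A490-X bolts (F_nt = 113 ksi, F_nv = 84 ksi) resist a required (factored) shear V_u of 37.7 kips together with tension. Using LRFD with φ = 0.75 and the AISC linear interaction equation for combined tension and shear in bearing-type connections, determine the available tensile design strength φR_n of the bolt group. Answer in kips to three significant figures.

50.7 kips

A_b = π·0.625²/4 = 0.3068 in²; f_rv = 37.7 / (3 × 0.3068) = 40.96 ksi.
F'_nt = 1.3 F_nt − (F_nt / φF_nv) f_rv = 1.3·113 − (113/(0.75·84))·40.96 = 73.43 ksi, capped at F_nt → F'_nt = 73.43 ksi.
R_n = F'_nt · A_b · n = 73.43 × 0.3068 × 3 = 67.58 kips.
Design strength φR_n = 0.75 × 67.58 = 50.7 kips.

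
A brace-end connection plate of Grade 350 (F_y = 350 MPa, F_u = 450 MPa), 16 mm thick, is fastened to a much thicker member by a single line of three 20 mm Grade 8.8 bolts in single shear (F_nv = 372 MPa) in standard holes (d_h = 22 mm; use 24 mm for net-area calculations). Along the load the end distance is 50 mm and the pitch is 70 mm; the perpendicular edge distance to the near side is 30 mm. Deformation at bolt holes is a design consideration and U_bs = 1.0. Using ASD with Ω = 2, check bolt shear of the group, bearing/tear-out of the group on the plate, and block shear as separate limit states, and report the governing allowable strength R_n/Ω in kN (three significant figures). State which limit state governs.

Bolt shear: A_b = π·20²/4 = 314.2 mm²; R_n = 372 × 314.2 × 3 × 1 / 1000 = 350.6 kN → 350.6 / 2 = 175 kN.
Bearing: edge l_c = 39, r_n = 337 kN; interior l_c = 48, r_n = 345.6 kN; R_n = 337 + 2·345.6 = 1028 kN → 514 kN.
Block shear: A_gv = 3040, A_nv = 2080, A_nt = 288 mm²; R_n = min(0.6F_uA_nv, 0.6F_yA_gv) + U_bs·F_u·A_nt = 691.2 kN → 346 kN.
Bolt shear governs: 175 kN.

175 kN (bolt shear governs)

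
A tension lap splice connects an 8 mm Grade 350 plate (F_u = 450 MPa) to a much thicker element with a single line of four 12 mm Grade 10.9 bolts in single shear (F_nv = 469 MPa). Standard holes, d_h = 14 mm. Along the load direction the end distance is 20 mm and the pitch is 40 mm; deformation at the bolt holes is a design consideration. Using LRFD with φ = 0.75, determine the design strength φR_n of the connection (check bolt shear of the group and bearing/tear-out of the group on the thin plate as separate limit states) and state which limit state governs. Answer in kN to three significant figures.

Bolt shear: A_b = π·12²/4 = 113.1 mm²; R_n = 469 × 113.1 × 4 × 1 / 1000 = 212.2 kN → 0.75 × 212.2 = 159 kN.
Bearing (1.2 l_c t F_u ≤ 2.4 d t F_u): upper limit = 2.4·12·8·450 / 1000 = 103.7 kN.
  Edge l_c = 20 − 14/2 = 13 → r_n = 56.16 kN; interior l_c = 40 − 14 = 26 → r_n = 103.7 kN.
  R_n,bearing = 1·56.16 + 3·103.7 = 367.2 kN → 0.75 × 367.2 = 275 kN.
Bolt shear governs: 159 kN.

159 kN (bolt shear governs)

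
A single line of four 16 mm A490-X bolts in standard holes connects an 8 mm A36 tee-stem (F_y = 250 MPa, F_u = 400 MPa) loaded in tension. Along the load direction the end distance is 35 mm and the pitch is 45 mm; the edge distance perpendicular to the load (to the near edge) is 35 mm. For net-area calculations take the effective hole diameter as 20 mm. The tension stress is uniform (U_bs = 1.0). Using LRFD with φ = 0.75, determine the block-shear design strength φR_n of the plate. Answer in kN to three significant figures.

204 kN

Shear plane L_v = 35 + 3·45 = 170 mm; A_gv = 170 × 8 = 1360 mm².
A_nv = (170 − 3.5·20) × 8 = 800 mm².
A_nt = (35 − 0.5·20) × 8 = 200 mm².
0.6 F_u A_nv = 192 kN; 0.6 F_y A_gv = 204 kN → shear rupture governs the shear term.
R_n = 192 + 1.0 × 400 × 200 / 1000 = 272 kN.
Design strength φR_n = 0.75 × 272 = 204 kN.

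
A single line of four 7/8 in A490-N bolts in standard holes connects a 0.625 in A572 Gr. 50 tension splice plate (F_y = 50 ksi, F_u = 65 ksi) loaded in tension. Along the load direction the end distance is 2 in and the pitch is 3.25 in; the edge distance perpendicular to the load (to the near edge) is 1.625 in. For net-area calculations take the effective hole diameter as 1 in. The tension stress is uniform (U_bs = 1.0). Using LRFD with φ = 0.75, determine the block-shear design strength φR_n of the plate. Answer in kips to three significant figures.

185 kips

Shear plane L_v = 2 + 3·3.25 = 11.75 in; A_gv = 11.75 × 0.625 = 7.344 in².
A_nv = (11.75 − 3.5·1) × 0.625 = 5.156 in².
A_nt = (1.625 − 0.5·1) × 0.625 = 0.7031 in².
0.6 F_u A_nv = 201.1 kips; 0.6 F_y A_gv = 220.3 kips → shear rupture governs the shear term.
R_n = 201.1 + 1.0 × 65 × 0.7031 = 246.8 kips.
Design strength φR_n = 0.75 × 246.8 = 185 kips.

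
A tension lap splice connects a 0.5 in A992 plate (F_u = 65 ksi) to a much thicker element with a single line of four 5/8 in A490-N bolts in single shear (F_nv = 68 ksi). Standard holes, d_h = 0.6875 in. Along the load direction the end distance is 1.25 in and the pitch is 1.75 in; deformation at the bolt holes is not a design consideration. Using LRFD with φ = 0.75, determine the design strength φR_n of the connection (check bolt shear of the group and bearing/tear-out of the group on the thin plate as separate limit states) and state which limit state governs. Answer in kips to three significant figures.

Bolt shear: A_b = π·0.625²/4 = 0.3068 in²; R_n = 68 × 0.3068 × 4 × 1 = 83.45 kips → 0.75 × 83.45 = 62.6 kips.
Bearing (1.5 l_c t F_u ≤ 3.0 d t F_u): upper limit = 3.0·0.625·0.5·65 = 60.94 kips.
  Edge l_c = 1.25 − 0.6875/2 = 0.9062 → r_n = 44.18 kips; interior l_c = 1.75 − 0.6875 = 1.062 → r_n = 51.8 kips.
  R_n,bearing = 1·44.18 + 3·51.8 = 199.6 kips → 0.75 × 199.6 = 150 kips.
Bolt shear governs: 62.6 kips.

62.6 kips (bolt shear governs)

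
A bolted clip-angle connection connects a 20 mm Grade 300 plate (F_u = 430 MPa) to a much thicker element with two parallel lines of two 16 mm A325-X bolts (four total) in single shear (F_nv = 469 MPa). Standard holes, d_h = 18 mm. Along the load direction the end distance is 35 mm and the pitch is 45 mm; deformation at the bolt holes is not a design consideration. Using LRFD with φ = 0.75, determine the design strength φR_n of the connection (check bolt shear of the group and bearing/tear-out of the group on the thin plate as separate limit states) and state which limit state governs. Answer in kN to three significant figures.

Bolt shear: A_b = π·16²/4 = 201.1 mm²; R_n = 469 × 201.1 × 4 × 1 / 1000 = 377.2 kN → 0.75 × 377.2 = 283 kN.
Bearing (1.5 l_c t F_u ≤ 3.0 d t F_u): upper limit = 3.0·16·20·430 / 1000 = 412.8 kN.
  Edge l_c = 35 − 18/2 = 26 → r_n = 335.4 kN; interior l_c = 45 − 18 = 27 → r_n = 348.3 kN.
  R_n,bearing = 2·335.4 + 2·348.3 = 1367 kN → 0.75 × 1367 = 1030 kN.
Bolt shear governs: 283 kN.

283 kN (bolt shear governs)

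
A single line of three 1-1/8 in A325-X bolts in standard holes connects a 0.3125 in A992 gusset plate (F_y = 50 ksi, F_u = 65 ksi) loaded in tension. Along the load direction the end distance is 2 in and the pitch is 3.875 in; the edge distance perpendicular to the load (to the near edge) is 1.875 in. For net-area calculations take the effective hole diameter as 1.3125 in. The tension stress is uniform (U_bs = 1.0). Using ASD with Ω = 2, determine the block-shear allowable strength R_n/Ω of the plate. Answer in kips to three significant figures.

51.8 kips

Shear plane L_v = 2 + 2·3.875 = 9.75 in; A_gv = 9.75 × 0.3125 = 3.047 in².
A_nv = (9.75 − 2.5·1.3125) × 0.3125 = 2.021 in².
A_nt = (1.875 − 0.5·1.3125) × 0.3125 = 0.3809 in².
0.6 F_u A_nv = 78.84 kips; 0.6 F_y A_gv = 91.41 kips → shear rupture governs the shear term.
R_n = 78.84 + 1.0 × 65 × 0.3809 = 103.6 kips.
Allowable strength R_n/Ω = 103.6 / 2 = 51.8 kips.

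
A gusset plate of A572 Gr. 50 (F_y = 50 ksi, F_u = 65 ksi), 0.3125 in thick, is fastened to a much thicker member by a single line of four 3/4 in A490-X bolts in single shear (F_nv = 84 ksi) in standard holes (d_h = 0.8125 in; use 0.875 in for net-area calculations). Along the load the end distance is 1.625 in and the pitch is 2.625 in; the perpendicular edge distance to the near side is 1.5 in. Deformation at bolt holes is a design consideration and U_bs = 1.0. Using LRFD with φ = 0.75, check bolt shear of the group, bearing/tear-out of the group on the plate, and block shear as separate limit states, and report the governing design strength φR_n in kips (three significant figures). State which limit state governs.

75 kips (block shear governs)

Bolt shear: A_b = π·0.75²/4 = 0.4418 in²; R_n = 84 × 0.4418 × 4 × 1 = 148.4 kips → 0.75 × 148.4 = 111 kips.
Bearing: edge l_c = 1.219, r_n = 29.71 kips; interior l_c = 1.812, r_n = 36.56 kips; R_n = 29.71 + 3·36.56 = 139.4 kips → 105 kips.
Block shear: A_gv = 2.969, A_nv = 2.012, A_nt = 0.332 in²; R_n = min(0.6F_uA_nv, 0.6F_yA_gv) + U_bs·F_u·A_nt = 100 kips → 75 kips.
Block shear governs: 75 kips.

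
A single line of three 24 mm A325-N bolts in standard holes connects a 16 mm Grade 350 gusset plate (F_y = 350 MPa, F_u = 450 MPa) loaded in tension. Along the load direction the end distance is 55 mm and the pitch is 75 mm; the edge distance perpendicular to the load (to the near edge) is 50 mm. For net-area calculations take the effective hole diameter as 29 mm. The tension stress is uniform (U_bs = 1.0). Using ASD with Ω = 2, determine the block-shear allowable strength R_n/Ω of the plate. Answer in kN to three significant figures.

Shear plane L_v = 55 + 2·75 = 205 mm; A_gv = 205 × 16 = 3280 mm².
A_nv = (205 − 2.5·29) × 16 = 2120 mm².
A_nt = (50 − 0.5·29) × 16 = 568 mm².
0.6 F_u A_nv = 572.4 kN; 0.6 F_y A_gv = 688.8 kN → shear rupture governs the shear term.
R_n = 572.4 + 1.0 × 450 × 568 / 1000 = 828 kN.
Allowable strength R_n/Ω = 828 / 2 = 414 kN.

414 kN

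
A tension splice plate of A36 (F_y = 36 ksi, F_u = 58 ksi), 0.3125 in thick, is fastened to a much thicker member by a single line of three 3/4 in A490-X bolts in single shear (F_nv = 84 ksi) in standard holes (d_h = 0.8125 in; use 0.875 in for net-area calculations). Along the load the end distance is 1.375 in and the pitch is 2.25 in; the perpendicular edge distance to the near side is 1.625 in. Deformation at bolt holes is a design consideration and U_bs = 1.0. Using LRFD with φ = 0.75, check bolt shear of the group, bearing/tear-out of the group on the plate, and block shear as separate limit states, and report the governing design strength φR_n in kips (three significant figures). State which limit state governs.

Bolt shear: A_b = π·0.75²/4 = 0.4418 in²; R_n = 84 × 0.4418 × 3 × 1 = 111.3 kips → 0.75 × 111.3 = 83.5 kips.
Bearing: edge l_c = 0.9688, r_n = 21.07 kips; interior l_c = 1.438, r_n = 31.27 kips; R_n = 21.07 + 2·31.27 = 83.6 kips → 62.7 kips.
Block shear: A_gv = 1.836, A_nv = 1.152, A_nt = 0.3711 in²; R_n = min(0.6F_uA_nv, 0.6F_yA_gv) + U_bs·F_u·A_nt = 61.18 kips → 45.9 kips.
Block shear governs: 45.9 kips.

45.9 kips (block shear governs)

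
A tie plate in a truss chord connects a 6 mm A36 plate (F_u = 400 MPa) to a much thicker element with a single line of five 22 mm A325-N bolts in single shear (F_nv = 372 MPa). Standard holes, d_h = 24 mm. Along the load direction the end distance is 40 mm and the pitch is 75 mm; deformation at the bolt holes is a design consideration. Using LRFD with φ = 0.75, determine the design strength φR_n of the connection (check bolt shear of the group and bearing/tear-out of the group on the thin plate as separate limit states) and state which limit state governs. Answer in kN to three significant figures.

441 kN (bearing governs)

Bolt shear: A_b = π·22²/4 = 380.1 mm²; R_n = 372 × 380.1 × 5 × 1 / 1000 = 707 kN → 0.75 × 707 = 530 kN.
Bearing (1.2 l_c t F_u ≤ 2.4 d t F_u): upper limit = 2.4·22·6·400 / 1000 = 126.7 kN.
  Edge l_c = 40 − 24/2 = 28 → r_n = 80.64 kN; interior l_c = 75 − 24 = 51 → r_n = 126.7 kN.
  R_n,bearing = 1·80.64 + 4·126.7 = 587.5 kN → 0.75 × 587.5 = 441 kN.
Bearing governs: 441 kN.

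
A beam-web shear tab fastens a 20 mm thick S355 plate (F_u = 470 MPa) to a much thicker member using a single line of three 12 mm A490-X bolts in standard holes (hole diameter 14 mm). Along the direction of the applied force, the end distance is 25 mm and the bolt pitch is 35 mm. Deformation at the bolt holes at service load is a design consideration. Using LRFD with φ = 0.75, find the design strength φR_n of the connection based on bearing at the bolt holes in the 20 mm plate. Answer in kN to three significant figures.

508 kN

Per bolt r_n = 1.2 l_c t F_u ≤ 2.4 d t F_u; upper limit = 2.4 × 12 × 20 × 470 / 1000 = 270.7 kN.
Edge bolt: l_c = 25 − 14/2 = 18 mm → 1.2 × 18 × 20 × 470 / 1000 = 203 → r_n = 203 kN.
Interior bolts: l_c = 35 − 14 = 21 mm → 1.2 × 21 × 20 × 470 / 1000 = 236.9 → r_n = 236.9 kN.
R_n = 1 × 203 + 2 × 236.9 = 676.8 kN.
Design strength φR_n = 0.75 × 676.8 = 508 kN.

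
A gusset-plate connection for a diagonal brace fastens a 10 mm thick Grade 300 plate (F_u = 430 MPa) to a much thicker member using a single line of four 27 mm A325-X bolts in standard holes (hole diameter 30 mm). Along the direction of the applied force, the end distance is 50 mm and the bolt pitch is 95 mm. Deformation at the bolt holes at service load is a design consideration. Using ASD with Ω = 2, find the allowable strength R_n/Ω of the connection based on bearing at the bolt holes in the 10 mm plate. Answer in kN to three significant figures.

508 kN

Per bolt r_n = 1.2 l_c t F_u ≤ 2.4 d t F_u; upper limit = 2.4 × 27 × 10 × 430 / 1000 = 278.6 kN.
Edge bolt: l_c = 50 − 30/2 = 35 mm → 1.2 × 35 × 10 × 430 / 1000 = 180.6 → r_n = 180.6 kN.
Interior bolts: l_c = 95 − 30 = 65 mm → 1.2 × 65 × 10 × 430 / 1000 = 335.4 → r_n = 278.6 kN.
R_n = 1 × 180.6 + 3 × 278.6 = 1017 kN.
Allowable strength R_n/Ω = 1017 / 2 = 508 kN.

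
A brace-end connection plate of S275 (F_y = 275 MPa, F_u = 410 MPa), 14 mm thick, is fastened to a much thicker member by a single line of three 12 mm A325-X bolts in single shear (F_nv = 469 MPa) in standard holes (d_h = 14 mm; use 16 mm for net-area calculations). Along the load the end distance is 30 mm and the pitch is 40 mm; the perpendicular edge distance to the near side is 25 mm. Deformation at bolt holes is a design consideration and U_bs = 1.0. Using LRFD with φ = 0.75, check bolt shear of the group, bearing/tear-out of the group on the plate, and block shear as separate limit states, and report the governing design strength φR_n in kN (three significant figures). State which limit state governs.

119 kN (bolt shear governs)

Bolt shear: A_b = π·12²/4 = 113.1 mm²; R_n = 469 × 113.1 × 3 × 1 / 1000 = 159.1 kN → 0.75 × 159.1 = 119 kN.
Bearing: edge l_c = 23, r_n = 158.4 kN; interior l_c = 26, r_n = 165.3 kN; R_n = 158.4 + 2·165.3 = 489 kN → 367 kN.
Block shear: A_gv = 1540, A_nv = 980, A_nt = 238 mm²; R_n = min(0.6F_uA_nv, 0.6F_yA_gv) + U_bs·F_u·A_nt = 338.7 kN → 254 kN.
Bolt shear governs: 119 kN.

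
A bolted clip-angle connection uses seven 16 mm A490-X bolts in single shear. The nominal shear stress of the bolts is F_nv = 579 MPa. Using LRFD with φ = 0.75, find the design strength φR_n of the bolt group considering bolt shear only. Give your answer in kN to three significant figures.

611 kN

A_b = π × 16² / 4 = 201.1 mm².
R_n = F_nv · A_b · n · n_s = 579 × 201.1 × 7 × 1 / 1000 = 814.9 kN.
Design strength φR_n = 0.75 × 814.9 = 611 kN.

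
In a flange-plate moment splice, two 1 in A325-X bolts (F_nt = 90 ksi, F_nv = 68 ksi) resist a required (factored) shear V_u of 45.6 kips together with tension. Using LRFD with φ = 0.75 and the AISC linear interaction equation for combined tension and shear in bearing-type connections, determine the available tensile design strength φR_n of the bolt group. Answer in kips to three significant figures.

A_b = π·1²/4 = 0.7854 in²; f_rv = 45.6 / (2 × 0.7854) = 29.03 ksi.
F'_nt = 1.3 F_nt − (F_nt / φF_nv) f_rv = 1.3·90 − (90/(0.75·68))·29.03 = 65.77 ksi, capped at F_nt → F'_nt = 65.77 ksi.
R_n = F'_nt · A_b · n = 65.77 × 0.7854 × 2 = 103.3 kips.
Design strength φR_n = 0.75 × 103.3 = 77.5 kips.

77.5 kips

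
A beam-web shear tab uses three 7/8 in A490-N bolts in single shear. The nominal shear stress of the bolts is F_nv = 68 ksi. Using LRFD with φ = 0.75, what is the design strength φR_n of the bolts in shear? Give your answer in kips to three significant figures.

A_b = π × 0.875² / 4 = 0.6013 in².
R_n = F_nv · A_b · n · n_s = 68 × 0.6013 × 3 × 1 = 122.7 kips.
Design strength φR_n = 0.75 × 122.7 = 92 kips.

92 kips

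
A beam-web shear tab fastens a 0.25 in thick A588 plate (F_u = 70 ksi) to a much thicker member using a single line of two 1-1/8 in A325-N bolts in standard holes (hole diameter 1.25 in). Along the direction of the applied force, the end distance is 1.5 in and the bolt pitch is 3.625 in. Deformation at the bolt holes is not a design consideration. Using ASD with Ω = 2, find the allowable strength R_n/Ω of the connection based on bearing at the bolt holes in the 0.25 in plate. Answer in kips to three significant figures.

Per bolt r_n = 1.5 l_c t F_u ≤ 3.0 d t F_u; upper limit = 3.0 × 1.125 × 0.25 × 70 = 59.06 kips.
Edge bolt: l_c = 1.5 − 1.25/2 = 0.875 in → 1.5 × 0.875 × 0.25 × 70 = 22.97 → r_n = 22.97 kips.
Interior bolts: l_c = 3.625 − 1.25 = 2.375 in → 1.5 × 2.375 × 0.25 × 70 = 62.34 → r_n = 59.06 kips.
R_n = 1 × 22.97 + 1 × 59.06 = 82.03 kips.
Allowable strength R_n/Ω = 82.03 / 2 = 41 kips.

41 kips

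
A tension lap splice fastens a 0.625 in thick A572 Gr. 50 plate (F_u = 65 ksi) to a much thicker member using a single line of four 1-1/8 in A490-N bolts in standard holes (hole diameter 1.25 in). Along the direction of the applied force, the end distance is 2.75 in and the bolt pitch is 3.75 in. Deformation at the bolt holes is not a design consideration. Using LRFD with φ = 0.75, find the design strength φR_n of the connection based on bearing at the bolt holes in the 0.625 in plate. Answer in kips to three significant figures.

Per bolt r_n = 1.5 l_c t F_u ≤ 3.0 d t F_u; upper limit = 3.0 × 1.125 × 0.625 × 65 = 137.1 kips.
Edge bolt: l_c = 2.75 − 1.25/2 = 2.125 in → 1.5 × 2.125 × 0.625 × 65 = 129.5 → r_n = 129.5 kips.
Interior bolts: l_c = 3.75 − 1.25 = 2.5 in → 1.5 × 2.5 × 0.625 × 65 = 152.3 → r_n = 137.1 kips.
R_n = 1 × 129.5 + 3 × 137.1 = 540.8 kips.
Design strength φR_n = 0.75 × 540.8 = 406 kips.

406 kips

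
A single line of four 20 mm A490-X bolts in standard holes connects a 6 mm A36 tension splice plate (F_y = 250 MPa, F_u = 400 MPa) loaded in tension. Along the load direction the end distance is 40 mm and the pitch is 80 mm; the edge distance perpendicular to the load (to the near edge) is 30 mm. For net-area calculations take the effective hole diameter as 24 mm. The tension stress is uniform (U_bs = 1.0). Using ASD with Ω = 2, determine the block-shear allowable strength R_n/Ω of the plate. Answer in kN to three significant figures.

Shear plane L_v = 40 + 3·80 = 280 mm; A_gv = 280 × 6 = 1680 mm².
A_nv = (280 − 3.5·24) × 6 = 1176 mm².
A_nt = (30 − 0.5·24) × 6 = 108 mm².
0.6 F_u A_nv = 282.2 kN; 0.6 F_y A_gv = 252 kN → shear yielding governs the shear term.
R_n = 252 + 1.0 × 400 × 108 / 1000 = 295.2 kN.
Allowable strength R_n/Ω = 295.2 / 2 = 148 kN.

148 kN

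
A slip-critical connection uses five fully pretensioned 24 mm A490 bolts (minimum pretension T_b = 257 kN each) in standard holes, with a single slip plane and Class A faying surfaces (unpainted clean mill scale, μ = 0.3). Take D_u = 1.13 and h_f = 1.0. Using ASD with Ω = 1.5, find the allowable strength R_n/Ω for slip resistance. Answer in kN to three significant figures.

R_n = μ · D_u · h_f · T_b · n_s · n_b = 0.3 × 1.13 × 1.0 × 257 × 1 × 5 = 435.6 kN.
Allowable strength R_n/Ω = 435.6 / 1.5 = 290 kN.

290 kN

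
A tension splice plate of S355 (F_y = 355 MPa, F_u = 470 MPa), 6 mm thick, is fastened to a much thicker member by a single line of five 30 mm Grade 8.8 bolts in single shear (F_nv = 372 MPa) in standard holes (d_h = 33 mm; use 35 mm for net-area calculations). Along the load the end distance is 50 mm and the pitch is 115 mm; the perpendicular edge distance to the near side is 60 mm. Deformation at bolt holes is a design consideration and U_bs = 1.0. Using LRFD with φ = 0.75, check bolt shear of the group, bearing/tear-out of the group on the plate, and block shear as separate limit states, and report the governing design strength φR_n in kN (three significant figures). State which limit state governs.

537 kN (block shear governs)

Bolt shear: A_b = π·30²/4 = 706.9 mm²; R_n = 372 × 706.9 × 5 × 1 / 1000 = 1315 kN → 0.75 × 1315 = 986 kN.
Bearing: edge l_c = 33.5, r_n = 113.4 kN; interior l_c = 82, r_n = 203 kN; R_n = 113.4 + 4·203 = 925.5 kN → 694 kN.
Block shear: A_gv = 3060, A_nv = 2115, A_nt = 255 mm²; R_n = min(0.6F_uA_nv, 0.6F_yA_gv) + U_bs·F_u·A_nt = 716.3 kN → 537 kN.
Block shear governs: 537 kN.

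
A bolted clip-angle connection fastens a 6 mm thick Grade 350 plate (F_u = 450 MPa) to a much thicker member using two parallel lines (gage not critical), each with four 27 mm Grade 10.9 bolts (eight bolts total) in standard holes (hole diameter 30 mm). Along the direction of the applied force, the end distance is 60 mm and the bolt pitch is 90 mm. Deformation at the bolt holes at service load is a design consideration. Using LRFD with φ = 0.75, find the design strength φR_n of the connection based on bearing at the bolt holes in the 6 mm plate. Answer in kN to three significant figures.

Per bolt r_n = 1.2 l_c t F_u ≤ 2.4 d t F_u; upper limit = 2.4 × 27 × 6 × 450 / 1000 = 175 kN.
Edge bolt: l_c = 60 − 30/2 = 45 mm → 1.2 × 45 × 6 × 450 / 1000 = 145.8 → r_n = 145.8 kN.
Interior bolts: l_c = 90 − 30 = 60 mm → 1.2 × 60 × 6 × 450 / 1000 = 194.4 → r_n = 175 kN.
R_n = 2 × 145.8 + 6 × 175 = 1341 kN.
Design strength φR_n = 0.75 × 1341 = 1010 kN.

1010 kN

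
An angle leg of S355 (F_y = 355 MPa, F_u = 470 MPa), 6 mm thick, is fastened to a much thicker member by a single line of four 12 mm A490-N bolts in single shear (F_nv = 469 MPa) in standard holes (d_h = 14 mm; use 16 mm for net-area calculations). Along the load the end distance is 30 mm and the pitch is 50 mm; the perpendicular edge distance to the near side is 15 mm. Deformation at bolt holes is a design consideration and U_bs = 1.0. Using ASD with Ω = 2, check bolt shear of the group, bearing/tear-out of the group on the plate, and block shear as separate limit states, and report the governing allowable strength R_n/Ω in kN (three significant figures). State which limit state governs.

Bolt shear: A_b = π·12²/4 = 113.1 mm²; R_n = 469 × 113.1 × 4 × 1 / 1000 = 212.2 kN → 212.2 / 2 = 106 kN.
Bearing: edge l_c = 23, r_n = 77.83 kN; interior l_c = 36, r_n = 81.22 kN; R_n = 77.83 + 3·81.22 = 321.5 kN → 161 kN.
Block shear: A_gv = 1080, A_nv = 744, A_nt = 42 mm²; R_n = min(0.6F_uA_nv, 0.6F_yA_gv) + U_bs·F_u·A_nt = 229.5 kN → 115 kN.
Bolt shear governs: 106 kN.

106 kN (bolt shear governs)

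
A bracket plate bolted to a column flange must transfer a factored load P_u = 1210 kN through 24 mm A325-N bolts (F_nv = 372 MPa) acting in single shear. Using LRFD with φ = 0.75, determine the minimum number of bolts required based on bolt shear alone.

10 bolts

A_b = π·24²/4 = 452.4 mm².
Per-bolt design strength φR_n = 0.75 × 372 × 452.4 × 1 / 1000 = 126.2 kN.
n ≥ 1210 / 126.2 = 9.587 → use 10 bolts.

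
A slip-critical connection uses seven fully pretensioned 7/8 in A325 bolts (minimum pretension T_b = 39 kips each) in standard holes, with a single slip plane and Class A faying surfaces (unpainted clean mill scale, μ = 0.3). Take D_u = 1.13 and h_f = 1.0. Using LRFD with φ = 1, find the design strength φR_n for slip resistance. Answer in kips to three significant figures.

R_n = μ · D_u · h_f · T_b · n_s · n_b = 0.3 × 1.13 × 1.0 × 39 × 1 × 7 = 92.55 kips.
Design strength φR_n = 1 × 92.55 = 92.5 kips.

92.5 kips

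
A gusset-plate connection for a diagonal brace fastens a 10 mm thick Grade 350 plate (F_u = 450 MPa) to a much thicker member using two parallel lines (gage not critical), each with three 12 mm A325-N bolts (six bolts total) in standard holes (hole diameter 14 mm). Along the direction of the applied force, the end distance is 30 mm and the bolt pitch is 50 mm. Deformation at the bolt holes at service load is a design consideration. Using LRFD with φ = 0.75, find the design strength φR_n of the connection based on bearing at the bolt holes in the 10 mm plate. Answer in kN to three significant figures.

Per bolt r_n = 1.2 l_c t F_u ≤ 2.4 d t F_u; upper limit = 2.4 × 12 × 10 × 450 / 1000 = 129.6 kN.
Edge bolt: l_c = 30 − 14/2 = 23 mm → 1.2 × 23 × 10 × 450 / 1000 = 124.2 → r_n = 124.2 kN.
Interior bolts: l_c = 50 − 14 = 36 mm → 1.2 × 36 × 10 × 450 / 1000 = 194.4 → r_n = 129.6 kN.
R_n = 2 × 124.2 + 4 × 129.6 = 766.8 kN.
Design strength φR_n = 0.75 × 766.8 = 575 kN.

575 kN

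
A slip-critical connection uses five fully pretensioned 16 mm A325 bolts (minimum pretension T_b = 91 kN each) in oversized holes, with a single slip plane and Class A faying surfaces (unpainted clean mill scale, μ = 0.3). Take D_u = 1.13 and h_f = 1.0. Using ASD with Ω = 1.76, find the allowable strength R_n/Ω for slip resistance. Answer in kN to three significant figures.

87.6 kN

R_n = μ · D_u · h_f · T_b · n_s · n_b = 0.3 × 1.13 × 1.0 × 91 × 1 × 5 = 154.2 kN.
Allowable strength R_n/Ω = 154.2 / 1.76 = 87.6 kN.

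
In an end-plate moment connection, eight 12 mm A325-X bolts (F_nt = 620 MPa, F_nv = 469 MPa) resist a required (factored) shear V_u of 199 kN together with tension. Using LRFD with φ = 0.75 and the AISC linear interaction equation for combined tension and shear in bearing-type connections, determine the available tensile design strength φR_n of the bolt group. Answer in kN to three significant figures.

284 kN

A_b = π·12²/4 = 113.1 mm²; f_rv = 199 × 1000 / (8 × 113.1) = 219.9 MPa.
F'_nt = 1.3 F_nt − (F_nt / φF_nv) f_rv = 1.3·620 − (620/(0.75·469))·219.9 = 418.3 MPa, capped at F_nt → F'_nt = 418.3 MPa.
R_n = F'_nt · A_b · n = 418.3 × 113.1 × 8 / 1000 = 378.5 kN.
Design strength φR_n = 0.75 × 378.5 = 284 kN.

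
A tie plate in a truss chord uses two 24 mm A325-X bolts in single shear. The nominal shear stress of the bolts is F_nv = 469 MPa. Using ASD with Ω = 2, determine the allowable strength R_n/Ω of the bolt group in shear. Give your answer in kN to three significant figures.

A_b = π × 24² / 4 = 452.4 mm².
R_n = F_nv · A_b · n · n_s = 469 × 452.4 × 2 × 1 / 1000 = 424.3 kN.
Allowable strength R_n/Ω = 424.3 / 2 = 212 kN.

212 kN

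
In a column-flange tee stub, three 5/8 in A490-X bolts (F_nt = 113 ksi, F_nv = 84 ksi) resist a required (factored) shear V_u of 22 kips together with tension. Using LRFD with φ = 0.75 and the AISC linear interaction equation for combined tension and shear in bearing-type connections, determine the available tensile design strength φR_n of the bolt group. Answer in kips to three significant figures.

A_b = π·0.625²/4 = 0.3068 in²; f_rv = 22 / (3 × 0.3068) = 23.9 ksi.
F'_nt = 1.3 F_nt − (F_nt / φF_nv) f_rv = 1.3·113 − (113/(0.75·84))·23.9 = 104 ksi, capped at F_nt → F'_nt = 104 ksi.
R_n = F'_nt · A_b · n = 104 × 0.3068 × 3 = 95.74 kips.
Design strength φR_n = 0.75 × 95.74 = 71.8 kips.

71.8 kips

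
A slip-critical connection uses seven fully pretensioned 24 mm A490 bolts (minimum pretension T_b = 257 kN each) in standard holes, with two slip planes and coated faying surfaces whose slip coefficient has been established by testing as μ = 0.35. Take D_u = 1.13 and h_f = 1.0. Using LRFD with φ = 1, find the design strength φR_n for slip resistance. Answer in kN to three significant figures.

R_n = μ · D_u · h_f · T_b · n_s · n_b = 0.35 × 1.13 × 1.0 × 257 × 2 × 7 = 1423 kN.
Design strength φR_n = 1 × 1423 = 1420 kN.

1420 kN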